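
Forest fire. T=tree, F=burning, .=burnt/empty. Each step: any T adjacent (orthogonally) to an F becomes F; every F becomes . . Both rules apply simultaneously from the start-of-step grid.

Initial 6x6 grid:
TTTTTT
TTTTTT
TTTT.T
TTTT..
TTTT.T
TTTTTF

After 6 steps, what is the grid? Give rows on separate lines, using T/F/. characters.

Step 1: 2 trees catch fire, 1 burn out
  TTTTTT
  TTTTTT
  TTTT.T
  TTTT..
  TTTT.F
  TTTTF.
Step 2: 1 trees catch fire, 2 burn out
  TTTTTT
  TTTTTT
  TTTT.T
  TTTT..
  TTTT..
  TTTF..
Step 3: 2 trees catch fire, 1 burn out
  TTTTTT
  TTTTTT
  TTTT.T
  TTTT..
  TTTF..
  TTF...
Step 4: 3 trees catch fire, 2 burn out
  TTTTTT
  TTTTTT
  TTTT.T
  TTTF..
  TTF...
  TF....
Step 5: 4 trees catch fire, 3 burn out
  TTTTTT
  TTTTTT
  TTTF.T
  TTF...
  TF....
  F.....
Step 6: 4 trees catch fire, 4 burn out
  TTTTTT
  TTTFTT
  TTF..T
  TF....
  F.....
  ......

TTTTTT
TTTFTT
TTF..T
TF....
F.....
......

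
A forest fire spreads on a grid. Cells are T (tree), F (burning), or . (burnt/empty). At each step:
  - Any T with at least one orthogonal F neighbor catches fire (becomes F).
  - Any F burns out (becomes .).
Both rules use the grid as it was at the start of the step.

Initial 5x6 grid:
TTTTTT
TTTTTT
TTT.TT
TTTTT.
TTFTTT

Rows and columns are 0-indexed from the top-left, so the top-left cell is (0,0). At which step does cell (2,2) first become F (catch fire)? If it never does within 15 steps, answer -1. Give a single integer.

Step 1: cell (2,2)='T' (+3 fires, +1 burnt)
Step 2: cell (2,2)='F' (+5 fires, +3 burnt)
  -> target ignites at step 2
Step 3: cell (2,2)='.' (+5 fires, +5 burnt)
Step 4: cell (2,2)='.' (+5 fires, +5 burnt)
Step 5: cell (2,2)='.' (+5 fires, +5 burnt)
Step 6: cell (2,2)='.' (+3 fires, +5 burnt)
Step 7: cell (2,2)='.' (+1 fires, +3 burnt)
Step 8: cell (2,2)='.' (+0 fires, +1 burnt)
  fire out at step 8

2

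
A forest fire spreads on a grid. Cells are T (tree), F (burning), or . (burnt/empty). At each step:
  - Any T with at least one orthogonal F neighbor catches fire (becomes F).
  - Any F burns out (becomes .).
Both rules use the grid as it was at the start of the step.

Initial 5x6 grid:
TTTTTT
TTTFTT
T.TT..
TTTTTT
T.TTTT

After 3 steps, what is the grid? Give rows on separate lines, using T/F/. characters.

Step 1: 4 trees catch fire, 1 burn out
  TTTFTT
  TTF.FT
  T.TF..
  TTTTTT
  T.TTTT
Step 2: 6 trees catch fire, 4 burn out
  TTF.FT
  TF...F
  T.F...
  TTTFTT
  T.TTTT
Step 3: 6 trees catch fire, 6 burn out
  TF...F
  F.....
  T.....
  TTF.FT
  T.TFTT

TF...F
F.....
T.....
TTF.FT
T.TFTT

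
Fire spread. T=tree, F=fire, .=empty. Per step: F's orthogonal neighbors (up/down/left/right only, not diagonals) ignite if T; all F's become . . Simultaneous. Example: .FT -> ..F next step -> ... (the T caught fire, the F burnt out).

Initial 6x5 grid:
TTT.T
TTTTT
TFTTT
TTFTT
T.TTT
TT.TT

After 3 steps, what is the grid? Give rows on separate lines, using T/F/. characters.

Step 1: 6 trees catch fire, 2 burn out
  TTT.T
  TFTTT
  F.FTT
  TF.FT
  T.FTT
  TT.TT
Step 2: 7 trees catch fire, 6 burn out
  TFT.T
  F.FTT
  ...FT
  F...F
  T..FT
  TT.TT
Step 3: 7 trees catch fire, 7 burn out
  F.F.T
  ...FT
  ....F
  .....
  F...F
  TT.FT

F.F.T
...FT
....F
.....
F...F
TT.FT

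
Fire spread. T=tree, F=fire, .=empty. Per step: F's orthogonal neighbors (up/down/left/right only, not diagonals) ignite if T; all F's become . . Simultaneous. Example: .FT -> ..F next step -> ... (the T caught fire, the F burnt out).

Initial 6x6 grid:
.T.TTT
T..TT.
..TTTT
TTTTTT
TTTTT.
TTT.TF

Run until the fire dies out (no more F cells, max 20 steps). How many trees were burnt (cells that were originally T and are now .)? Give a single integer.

Answer: 24

Derivation:
Step 1: +1 fires, +1 burnt (F count now 1)
Step 2: +1 fires, +1 burnt (F count now 1)
Step 3: +2 fires, +1 burnt (F count now 2)
Step 4: +4 fires, +2 burnt (F count now 4)
Step 5: +6 fires, +4 burnt (F count now 6)
Step 6: +6 fires, +6 burnt (F count now 6)
Step 7: +4 fires, +6 burnt (F count now 4)
Step 8: +0 fires, +4 burnt (F count now 0)
Fire out after step 8
Initially T: 26, now '.': 34
Total burnt (originally-T cells now '.'): 24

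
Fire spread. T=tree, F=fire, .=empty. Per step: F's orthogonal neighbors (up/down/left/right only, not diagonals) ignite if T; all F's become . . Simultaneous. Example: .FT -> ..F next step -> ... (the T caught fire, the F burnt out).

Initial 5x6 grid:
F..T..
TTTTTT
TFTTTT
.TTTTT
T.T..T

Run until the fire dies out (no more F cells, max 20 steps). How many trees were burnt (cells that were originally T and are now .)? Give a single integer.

Answer: 19

Derivation:
Step 1: +5 fires, +2 burnt (F count now 5)
Step 2: +3 fires, +5 burnt (F count now 3)
Step 3: +4 fires, +3 burnt (F count now 4)
Step 4: +4 fires, +4 burnt (F count now 4)
Step 5: +2 fires, +4 burnt (F count now 2)
Step 6: +1 fires, +2 burnt (F count now 1)
Step 7: +0 fires, +1 burnt (F count now 0)
Fire out after step 7
Initially T: 20, now '.': 29
Total burnt (originally-T cells now '.'): 19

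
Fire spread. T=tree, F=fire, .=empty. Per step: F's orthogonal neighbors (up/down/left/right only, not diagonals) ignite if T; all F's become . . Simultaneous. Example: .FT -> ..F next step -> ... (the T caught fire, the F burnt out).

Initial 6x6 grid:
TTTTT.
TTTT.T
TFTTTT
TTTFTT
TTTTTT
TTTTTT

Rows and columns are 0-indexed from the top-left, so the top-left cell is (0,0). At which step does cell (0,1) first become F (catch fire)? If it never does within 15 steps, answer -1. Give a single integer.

Step 1: cell (0,1)='T' (+8 fires, +2 burnt)
Step 2: cell (0,1)='F' (+11 fires, +8 burnt)
  -> target ignites at step 2
Step 3: cell (0,1)='.' (+9 fires, +11 burnt)
Step 4: cell (0,1)='.' (+4 fires, +9 burnt)
Step 5: cell (0,1)='.' (+0 fires, +4 burnt)
  fire out at step 5

2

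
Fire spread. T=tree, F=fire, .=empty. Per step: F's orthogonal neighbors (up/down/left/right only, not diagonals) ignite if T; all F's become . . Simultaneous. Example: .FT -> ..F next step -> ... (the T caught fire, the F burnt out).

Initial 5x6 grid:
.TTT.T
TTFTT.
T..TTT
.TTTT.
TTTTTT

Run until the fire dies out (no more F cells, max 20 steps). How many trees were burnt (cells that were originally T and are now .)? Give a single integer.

Answer: 21

Derivation:
Step 1: +3 fires, +1 burnt (F count now 3)
Step 2: +5 fires, +3 burnt (F count now 5)
Step 3: +3 fires, +5 burnt (F count now 3)
Step 4: +4 fires, +3 burnt (F count now 4)
Step 5: +3 fires, +4 burnt (F count now 3)
Step 6: +2 fires, +3 burnt (F count now 2)
Step 7: +1 fires, +2 burnt (F count now 1)
Step 8: +0 fires, +1 burnt (F count now 0)
Fire out after step 8
Initially T: 22, now '.': 29
Total burnt (originally-T cells now '.'): 21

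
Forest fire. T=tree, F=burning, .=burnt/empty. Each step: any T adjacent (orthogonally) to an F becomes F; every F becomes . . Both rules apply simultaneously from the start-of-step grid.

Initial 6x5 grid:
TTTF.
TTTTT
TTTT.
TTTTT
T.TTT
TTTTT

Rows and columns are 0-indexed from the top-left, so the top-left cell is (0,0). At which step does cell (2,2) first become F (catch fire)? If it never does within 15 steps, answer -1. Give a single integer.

Step 1: cell (2,2)='T' (+2 fires, +1 burnt)
Step 2: cell (2,2)='T' (+4 fires, +2 burnt)
Step 3: cell (2,2)='F' (+4 fires, +4 burnt)
  -> target ignites at step 3
Step 4: cell (2,2)='.' (+5 fires, +4 burnt)
Step 5: cell (2,2)='.' (+5 fires, +5 burnt)
Step 6: cell (2,2)='.' (+3 fires, +5 burnt)
Step 7: cell (2,2)='.' (+2 fires, +3 burnt)
Step 8: cell (2,2)='.' (+1 fires, +2 burnt)
Step 9: cell (2,2)='.' (+0 fires, +1 burnt)
  fire out at step 9

3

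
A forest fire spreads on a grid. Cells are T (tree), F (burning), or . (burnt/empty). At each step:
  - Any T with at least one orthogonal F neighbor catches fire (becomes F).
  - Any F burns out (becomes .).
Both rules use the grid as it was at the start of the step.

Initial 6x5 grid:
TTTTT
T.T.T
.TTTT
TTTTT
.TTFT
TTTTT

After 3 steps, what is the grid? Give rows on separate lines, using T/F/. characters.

Step 1: 4 trees catch fire, 1 burn out
  TTTTT
  T.T.T
  .TTTT
  TTTFT
  .TF.F
  TTTFT
Step 2: 6 trees catch fire, 4 burn out
  TTTTT
  T.T.T
  .TTFT
  TTF.F
  .F...
  TTF.F
Step 3: 4 trees catch fire, 6 burn out
  TTTTT
  T.T.T
  .TF.F
  TF...
  .....
  TF...

TTTTT
T.T.T
.TF.F
TF...
.....
TF...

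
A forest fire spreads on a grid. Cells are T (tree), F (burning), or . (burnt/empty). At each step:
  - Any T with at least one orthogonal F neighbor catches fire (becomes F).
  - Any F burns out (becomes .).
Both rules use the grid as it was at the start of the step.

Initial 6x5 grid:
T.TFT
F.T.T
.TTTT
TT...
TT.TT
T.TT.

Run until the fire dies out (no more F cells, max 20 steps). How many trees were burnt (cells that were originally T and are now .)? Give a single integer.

Answer: 14

Derivation:
Step 1: +3 fires, +2 burnt (F count now 3)
Step 2: +2 fires, +3 burnt (F count now 2)
Step 3: +2 fires, +2 burnt (F count now 2)
Step 4: +2 fires, +2 burnt (F count now 2)
Step 5: +1 fires, +2 burnt (F count now 1)
Step 6: +2 fires, +1 burnt (F count now 2)
Step 7: +1 fires, +2 burnt (F count now 1)
Step 8: +1 fires, +1 burnt (F count now 1)
Step 9: +0 fires, +1 burnt (F count now 0)
Fire out after step 9
Initially T: 18, now '.': 26
Total burnt (originally-T cells now '.'): 14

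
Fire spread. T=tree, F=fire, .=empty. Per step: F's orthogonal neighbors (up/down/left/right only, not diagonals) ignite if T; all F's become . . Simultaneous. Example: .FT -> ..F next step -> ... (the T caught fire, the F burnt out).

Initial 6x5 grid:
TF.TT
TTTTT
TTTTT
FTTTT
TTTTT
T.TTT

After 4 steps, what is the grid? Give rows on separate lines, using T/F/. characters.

Step 1: 5 trees catch fire, 2 burn out
  F..TT
  TFTTT
  FTTTT
  .FTTT
  FTTTT
  T.TTT
Step 2: 6 trees catch fire, 5 burn out
  ...TT
  F.FTT
  .FTTT
  ..FTT
  .FTTT
  F.TTT
Step 3: 4 trees catch fire, 6 burn out
  ...TT
  ...FT
  ..FTT
  ...FT
  ..FTT
  ..TTT
Step 4: 6 trees catch fire, 4 burn out
  ...FT
  ....F
  ...FT
  ....F
  ...FT
  ..FTT

...FT
....F
...FT
....F
...FT
..FTT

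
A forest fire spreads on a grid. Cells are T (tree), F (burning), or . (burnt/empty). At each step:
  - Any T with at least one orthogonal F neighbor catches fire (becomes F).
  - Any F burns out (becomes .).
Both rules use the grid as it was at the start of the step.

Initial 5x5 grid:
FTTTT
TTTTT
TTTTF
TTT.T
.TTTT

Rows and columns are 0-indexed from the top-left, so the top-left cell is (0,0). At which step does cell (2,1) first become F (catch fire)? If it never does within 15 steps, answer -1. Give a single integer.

Step 1: cell (2,1)='T' (+5 fires, +2 burnt)
Step 2: cell (2,1)='T' (+7 fires, +5 burnt)
Step 3: cell (2,1)='F' (+6 fires, +7 burnt)
  -> target ignites at step 3
Step 4: cell (2,1)='.' (+2 fires, +6 burnt)
Step 5: cell (2,1)='.' (+1 fires, +2 burnt)
Step 6: cell (2,1)='.' (+0 fires, +1 burnt)
  fire out at step 6

3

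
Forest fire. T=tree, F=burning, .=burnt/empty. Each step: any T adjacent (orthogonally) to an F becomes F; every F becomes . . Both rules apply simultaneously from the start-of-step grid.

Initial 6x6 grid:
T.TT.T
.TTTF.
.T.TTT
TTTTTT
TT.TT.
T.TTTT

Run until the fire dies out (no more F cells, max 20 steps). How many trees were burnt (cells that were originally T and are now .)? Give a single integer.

Answer: 24

Derivation:
Step 1: +2 fires, +1 burnt (F count now 2)
Step 2: +5 fires, +2 burnt (F count now 5)
Step 3: +5 fires, +5 burnt (F count now 5)
Step 4: +4 fires, +5 burnt (F count now 4)
Step 5: +3 fires, +4 burnt (F count now 3)
Step 6: +3 fires, +3 burnt (F count now 3)
Step 7: +1 fires, +3 burnt (F count now 1)
Step 8: +1 fires, +1 burnt (F count now 1)
Step 9: +0 fires, +1 burnt (F count now 0)
Fire out after step 9
Initially T: 26, now '.': 34
Total burnt (originally-T cells now '.'): 24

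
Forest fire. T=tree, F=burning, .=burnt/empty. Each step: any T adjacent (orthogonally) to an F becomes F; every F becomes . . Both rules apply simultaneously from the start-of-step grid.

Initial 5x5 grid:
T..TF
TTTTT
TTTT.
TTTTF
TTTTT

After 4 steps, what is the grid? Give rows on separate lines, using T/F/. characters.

Step 1: 4 trees catch fire, 2 burn out
  T..F.
  TTTTF
  TTTT.
  TTTF.
  TTTTF
Step 2: 4 trees catch fire, 4 burn out
  T....
  TTTF.
  TTTF.
  TTF..
  TTTF.
Step 3: 4 trees catch fire, 4 burn out
  T....
  TTF..
  TTF..
  TF...
  TTF..
Step 4: 4 trees catch fire, 4 burn out
  T....
  TF...
  TF...
  F....
  TF...

T....
TF...
TF...
F....
TF...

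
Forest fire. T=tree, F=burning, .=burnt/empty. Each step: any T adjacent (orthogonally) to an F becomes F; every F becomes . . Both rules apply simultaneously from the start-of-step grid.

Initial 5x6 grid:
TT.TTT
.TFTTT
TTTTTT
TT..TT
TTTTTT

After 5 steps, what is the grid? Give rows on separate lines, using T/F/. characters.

Step 1: 3 trees catch fire, 1 burn out
  TT.TTT
  .F.FTT
  TTFTTT
  TT..TT
  TTTTTT
Step 2: 5 trees catch fire, 3 burn out
  TF.FTT
  ....FT
  TF.FTT
  TT..TT
  TTTTTT
Step 3: 6 trees catch fire, 5 burn out
  F...FT
  .....F
  F...FT
  TF..TT
  TTTTTT
Step 4: 5 trees catch fire, 6 burn out
  .....F
  ......
  .....F
  F...FT
  TFTTTT
Step 5: 4 trees catch fire, 5 burn out
  ......
  ......
  ......
  .....F
  F.FTFT

......
......
......
.....F
F.FTFT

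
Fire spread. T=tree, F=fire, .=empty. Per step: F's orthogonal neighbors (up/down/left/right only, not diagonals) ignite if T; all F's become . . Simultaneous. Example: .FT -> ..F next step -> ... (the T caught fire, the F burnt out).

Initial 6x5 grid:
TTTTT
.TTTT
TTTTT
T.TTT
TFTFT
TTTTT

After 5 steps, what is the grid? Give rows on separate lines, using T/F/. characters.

Step 1: 6 trees catch fire, 2 burn out
  TTTTT
  .TTTT
  TTTTT
  T.TFT
  F.F.F
  TFTFT
Step 2: 7 trees catch fire, 6 burn out
  TTTTT
  .TTTT
  TTTFT
  F.F.F
  .....
  F.F.F
Step 3: 4 trees catch fire, 7 burn out
  TTTTT
  .TTFT
  FTF.F
  .....
  .....
  .....
Step 4: 4 trees catch fire, 4 burn out
  TTTFT
  .TF.F
  .F...
  .....
  .....
  .....
Step 5: 3 trees catch fire, 4 burn out
  TTF.F
  .F...
  .....
  .....
  .....
  .....

TTF.F
.F...
.....
.....
.....
.....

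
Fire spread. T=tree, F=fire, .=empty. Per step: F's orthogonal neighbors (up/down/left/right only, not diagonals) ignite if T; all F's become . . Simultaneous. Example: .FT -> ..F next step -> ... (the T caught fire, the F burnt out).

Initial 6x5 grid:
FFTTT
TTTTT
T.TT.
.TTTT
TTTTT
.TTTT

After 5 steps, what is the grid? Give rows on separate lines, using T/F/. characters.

Step 1: 3 trees catch fire, 2 burn out
  ..FTT
  FFTTT
  T.TT.
  .TTTT
  TTTTT
  .TTTT
Step 2: 3 trees catch fire, 3 burn out
  ...FT
  ..FTT
  F.TT.
  .TTTT
  TTTTT
  .TTTT
Step 3: 3 trees catch fire, 3 burn out
  ....F
  ...FT
  ..FT.
  .TTTT
  TTTTT
  .TTTT
Step 4: 3 trees catch fire, 3 burn out
  .....
  ....F
  ...F.
  .TFTT
  TTTTT
  .TTTT
Step 5: 3 trees catch fire, 3 burn out
  .....
  .....
  .....
  .F.FT
  TTFTT
  .TTTT

.....
.....
.....
.F.FT
TTFTT
.TTTT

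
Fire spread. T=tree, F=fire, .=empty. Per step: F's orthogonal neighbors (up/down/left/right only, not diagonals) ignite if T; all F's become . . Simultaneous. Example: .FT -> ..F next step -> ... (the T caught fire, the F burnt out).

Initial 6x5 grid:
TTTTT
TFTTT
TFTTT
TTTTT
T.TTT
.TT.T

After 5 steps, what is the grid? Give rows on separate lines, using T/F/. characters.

Step 1: 6 trees catch fire, 2 burn out
  TFTTT
  F.FTT
  F.FTT
  TFTTT
  T.TTT
  .TT.T
Step 2: 6 trees catch fire, 6 burn out
  F.FTT
  ...FT
  ...FT
  F.FTT
  T.TTT
  .TT.T
Step 3: 6 trees catch fire, 6 burn out
  ...FT
  ....F
  ....F
  ...FT
  F.FTT
  .TT.T
Step 4: 4 trees catch fire, 6 burn out
  ....F
  .....
  .....
  ....F
  ...FT
  .TF.T
Step 5: 2 trees catch fire, 4 burn out
  .....
  .....
  .....
  .....
  ....F
  .F..T

.....
.....
.....
.....
....F
.F..T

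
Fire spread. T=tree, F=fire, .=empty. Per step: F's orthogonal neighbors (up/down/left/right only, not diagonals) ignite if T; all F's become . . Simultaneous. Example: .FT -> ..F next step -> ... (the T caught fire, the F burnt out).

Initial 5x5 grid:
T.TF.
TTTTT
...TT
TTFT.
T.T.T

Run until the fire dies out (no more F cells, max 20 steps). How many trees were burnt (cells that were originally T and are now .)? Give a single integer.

Step 1: +5 fires, +2 burnt (F count now 5)
Step 2: +4 fires, +5 burnt (F count now 4)
Step 3: +3 fires, +4 burnt (F count now 3)
Step 4: +1 fires, +3 burnt (F count now 1)
Step 5: +1 fires, +1 burnt (F count now 1)
Step 6: +0 fires, +1 burnt (F count now 0)
Fire out after step 6
Initially T: 15, now '.': 24
Total burnt (originally-T cells now '.'): 14

Answer: 14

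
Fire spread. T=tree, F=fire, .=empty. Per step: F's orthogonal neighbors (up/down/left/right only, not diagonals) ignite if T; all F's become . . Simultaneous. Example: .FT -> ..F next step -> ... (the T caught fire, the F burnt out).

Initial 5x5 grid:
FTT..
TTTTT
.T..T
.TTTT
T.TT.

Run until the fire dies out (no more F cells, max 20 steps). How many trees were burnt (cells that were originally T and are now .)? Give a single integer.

Step 1: +2 fires, +1 burnt (F count now 2)
Step 2: +2 fires, +2 burnt (F count now 2)
Step 3: +2 fires, +2 burnt (F count now 2)
Step 4: +2 fires, +2 burnt (F count now 2)
Step 5: +2 fires, +2 burnt (F count now 2)
Step 6: +3 fires, +2 burnt (F count now 3)
Step 7: +2 fires, +3 burnt (F count now 2)
Step 8: +0 fires, +2 burnt (F count now 0)
Fire out after step 8
Initially T: 16, now '.': 24
Total burnt (originally-T cells now '.'): 15

Answer: 15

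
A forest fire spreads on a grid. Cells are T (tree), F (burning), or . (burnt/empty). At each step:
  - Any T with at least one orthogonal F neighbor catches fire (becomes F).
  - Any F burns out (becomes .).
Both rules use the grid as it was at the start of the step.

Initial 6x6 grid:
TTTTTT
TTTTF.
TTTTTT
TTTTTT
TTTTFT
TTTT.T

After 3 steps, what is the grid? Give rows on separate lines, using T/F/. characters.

Step 1: 6 trees catch fire, 2 burn out
  TTTTFT
  TTTF..
  TTTTFT
  TTTTFT
  TTTF.F
  TTTT.T
Step 2: 10 trees catch fire, 6 burn out
  TTTF.F
  TTF...
  TTTF.F
  TTTF.F
  TTF...
  TTTF.F
Step 3: 6 trees catch fire, 10 burn out
  TTF...
  TF....
  TTF...
  TTF...
  TF....
  TTF...

TTF...
TF....
TTF...
TTF...
TF....
TTF...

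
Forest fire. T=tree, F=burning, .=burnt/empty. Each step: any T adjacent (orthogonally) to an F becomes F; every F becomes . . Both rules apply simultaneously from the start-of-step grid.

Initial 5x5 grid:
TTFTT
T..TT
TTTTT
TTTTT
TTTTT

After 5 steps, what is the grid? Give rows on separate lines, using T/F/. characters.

Step 1: 2 trees catch fire, 1 burn out
  TF.FT
  T..TT
  TTTTT
  TTTTT
  TTTTT
Step 2: 3 trees catch fire, 2 burn out
  F...F
  T..FT
  TTTTT
  TTTTT
  TTTTT
Step 3: 3 trees catch fire, 3 burn out
  .....
  F...F
  TTTFT
  TTTTT
  TTTTT
Step 4: 4 trees catch fire, 3 burn out
  .....
  .....
  FTF.F
  TTTFT
  TTTTT
Step 5: 5 trees catch fire, 4 burn out
  .....
  .....
  .F...
  FTF.F
  TTTFT

.....
.....
.F...
FTF.F
TTTFT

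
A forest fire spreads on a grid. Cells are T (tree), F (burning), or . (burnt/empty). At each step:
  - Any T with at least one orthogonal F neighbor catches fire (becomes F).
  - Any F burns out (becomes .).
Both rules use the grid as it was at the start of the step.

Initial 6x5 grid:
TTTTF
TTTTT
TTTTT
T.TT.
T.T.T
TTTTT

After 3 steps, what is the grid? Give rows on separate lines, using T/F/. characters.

Step 1: 2 trees catch fire, 1 burn out
  TTTF.
  TTTTF
  TTTTT
  T.TT.
  T.T.T
  TTTTT
Step 2: 3 trees catch fire, 2 burn out
  TTF..
  TTTF.
  TTTTF
  T.TT.
  T.T.T
  TTTTT
Step 3: 3 trees catch fire, 3 burn out
  TF...
  TTF..
  TTTF.
  T.TT.
  T.T.T
  TTTTT

TF...
TTF..
TTTF.
T.TT.
T.T.T
TTTTT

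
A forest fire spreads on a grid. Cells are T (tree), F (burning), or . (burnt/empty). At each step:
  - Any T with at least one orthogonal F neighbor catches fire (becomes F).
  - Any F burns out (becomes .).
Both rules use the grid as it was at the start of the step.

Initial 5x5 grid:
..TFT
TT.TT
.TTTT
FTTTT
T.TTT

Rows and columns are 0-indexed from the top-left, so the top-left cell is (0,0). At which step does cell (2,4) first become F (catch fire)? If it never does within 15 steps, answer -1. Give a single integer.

Step 1: cell (2,4)='T' (+5 fires, +2 burnt)
Step 2: cell (2,4)='T' (+4 fires, +5 burnt)
Step 3: cell (2,4)='F' (+5 fires, +4 burnt)
  -> target ignites at step 3
Step 4: cell (2,4)='.' (+3 fires, +5 burnt)
Step 5: cell (2,4)='.' (+1 fires, +3 burnt)
Step 6: cell (2,4)='.' (+0 fires, +1 burnt)
  fire out at step 6

3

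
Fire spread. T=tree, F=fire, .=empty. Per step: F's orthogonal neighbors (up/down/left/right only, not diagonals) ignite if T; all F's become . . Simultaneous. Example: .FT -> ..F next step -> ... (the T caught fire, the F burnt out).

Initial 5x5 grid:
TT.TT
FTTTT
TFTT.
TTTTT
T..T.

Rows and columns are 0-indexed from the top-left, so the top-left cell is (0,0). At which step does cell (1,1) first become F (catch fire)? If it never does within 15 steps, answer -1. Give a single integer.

Step 1: cell (1,1)='F' (+5 fires, +2 burnt)
  -> target ignites at step 1
Step 2: cell (1,1)='.' (+5 fires, +5 burnt)
Step 3: cell (1,1)='.' (+3 fires, +5 burnt)
Step 4: cell (1,1)='.' (+4 fires, +3 burnt)
Step 5: cell (1,1)='.' (+1 fires, +4 burnt)
Step 6: cell (1,1)='.' (+0 fires, +1 burnt)
  fire out at step 6

1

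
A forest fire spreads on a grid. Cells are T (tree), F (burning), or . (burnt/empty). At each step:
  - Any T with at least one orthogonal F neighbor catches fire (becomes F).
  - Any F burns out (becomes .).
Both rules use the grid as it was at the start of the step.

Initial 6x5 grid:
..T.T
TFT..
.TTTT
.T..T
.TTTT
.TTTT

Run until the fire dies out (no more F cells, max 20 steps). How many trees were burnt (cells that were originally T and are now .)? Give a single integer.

Step 1: +3 fires, +1 burnt (F count now 3)
Step 2: +3 fires, +3 burnt (F count now 3)
Step 3: +2 fires, +3 burnt (F count now 2)
Step 4: +3 fires, +2 burnt (F count now 3)
Step 5: +3 fires, +3 burnt (F count now 3)
Step 6: +2 fires, +3 burnt (F count now 2)
Step 7: +1 fires, +2 burnt (F count now 1)
Step 8: +0 fires, +1 burnt (F count now 0)
Fire out after step 8
Initially T: 18, now '.': 29
Total burnt (originally-T cells now '.'): 17

Answer: 17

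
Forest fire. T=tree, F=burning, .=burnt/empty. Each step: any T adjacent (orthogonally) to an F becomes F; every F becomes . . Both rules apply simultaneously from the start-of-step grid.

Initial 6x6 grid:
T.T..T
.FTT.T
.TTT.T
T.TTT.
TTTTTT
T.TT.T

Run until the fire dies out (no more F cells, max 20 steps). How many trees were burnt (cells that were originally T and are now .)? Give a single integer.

Step 1: +2 fires, +1 burnt (F count now 2)
Step 2: +3 fires, +2 burnt (F count now 3)
Step 3: +2 fires, +3 burnt (F count now 2)
Step 4: +2 fires, +2 burnt (F count now 2)
Step 5: +4 fires, +2 burnt (F count now 4)
Step 6: +3 fires, +4 burnt (F count now 3)
Step 7: +3 fires, +3 burnt (F count now 3)
Step 8: +1 fires, +3 burnt (F count now 1)
Step 9: +0 fires, +1 burnt (F count now 0)
Fire out after step 9
Initially T: 24, now '.': 32
Total burnt (originally-T cells now '.'): 20

Answer: 20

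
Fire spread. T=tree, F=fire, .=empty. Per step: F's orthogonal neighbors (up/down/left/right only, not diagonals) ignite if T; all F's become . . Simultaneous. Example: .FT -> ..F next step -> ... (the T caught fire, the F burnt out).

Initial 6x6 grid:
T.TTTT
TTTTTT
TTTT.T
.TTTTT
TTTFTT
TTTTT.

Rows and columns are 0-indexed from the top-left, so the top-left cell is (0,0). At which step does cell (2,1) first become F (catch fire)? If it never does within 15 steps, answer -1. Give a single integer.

Step 1: cell (2,1)='T' (+4 fires, +1 burnt)
Step 2: cell (2,1)='T' (+7 fires, +4 burnt)
Step 3: cell (2,1)='T' (+6 fires, +7 burnt)
Step 4: cell (2,1)='F' (+6 fires, +6 burnt)
  -> target ignites at step 4
Step 5: cell (2,1)='.' (+5 fires, +6 burnt)
Step 6: cell (2,1)='.' (+2 fires, +5 burnt)
Step 7: cell (2,1)='.' (+1 fires, +2 burnt)
Step 8: cell (2,1)='.' (+0 fires, +1 burnt)
  fire out at step 8

4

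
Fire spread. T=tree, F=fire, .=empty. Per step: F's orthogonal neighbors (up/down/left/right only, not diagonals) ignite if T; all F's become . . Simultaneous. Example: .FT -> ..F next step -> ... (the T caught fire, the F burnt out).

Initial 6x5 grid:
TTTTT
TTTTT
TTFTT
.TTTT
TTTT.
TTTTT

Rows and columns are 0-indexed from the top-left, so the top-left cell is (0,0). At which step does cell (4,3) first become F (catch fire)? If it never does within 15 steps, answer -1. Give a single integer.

Step 1: cell (4,3)='T' (+4 fires, +1 burnt)
Step 2: cell (4,3)='T' (+8 fires, +4 burnt)
Step 3: cell (4,3)='F' (+8 fires, +8 burnt)
  -> target ignites at step 3
Step 4: cell (4,3)='.' (+5 fires, +8 burnt)
Step 5: cell (4,3)='.' (+2 fires, +5 burnt)
Step 6: cell (4,3)='.' (+0 fires, +2 burnt)
  fire out at step 6

3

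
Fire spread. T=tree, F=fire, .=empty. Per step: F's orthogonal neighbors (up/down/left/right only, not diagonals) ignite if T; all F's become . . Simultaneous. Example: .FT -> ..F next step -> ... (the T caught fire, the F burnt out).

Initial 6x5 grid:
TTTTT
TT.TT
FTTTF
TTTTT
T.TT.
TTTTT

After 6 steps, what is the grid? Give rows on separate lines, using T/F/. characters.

Step 1: 6 trees catch fire, 2 burn out
  TTTTT
  FT.TF
  .FTF.
  FTTTF
  T.TT.
  TTTTT
Step 2: 8 trees catch fire, 6 burn out
  FTTTF
  .F.F.
  ..F..
  .FTF.
  F.TT.
  TTTTT
Step 3: 5 trees catch fire, 8 burn out
  .FTF.
  .....
  .....
  ..F..
  ..TF.
  FTTTT
Step 4: 4 trees catch fire, 5 burn out
  ..F..
  .....
  .....
  .....
  ..F..
  .FTFT
Step 5: 2 trees catch fire, 4 burn out
  .....
  .....
  .....
  .....
  .....
  ..F.F
Step 6: 0 trees catch fire, 2 burn out
  .....
  .....
  .....
  .....
  .....
  .....

.....
.....
.....
.....
.....
.....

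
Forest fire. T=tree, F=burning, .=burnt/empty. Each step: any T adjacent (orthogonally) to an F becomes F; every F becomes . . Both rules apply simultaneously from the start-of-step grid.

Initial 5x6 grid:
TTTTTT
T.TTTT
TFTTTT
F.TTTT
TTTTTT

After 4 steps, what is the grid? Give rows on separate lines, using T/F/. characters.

Step 1: 3 trees catch fire, 2 burn out
  TTTTTT
  T.TTTT
  F.FTTT
  ..TTTT
  FTTTTT
Step 2: 5 trees catch fire, 3 burn out
  TTTTTT
  F.FTTT
  ...FTT
  ..FTTT
  .FTTTT
Step 3: 6 trees catch fire, 5 burn out
  FTFTTT
  ...FTT
  ....FT
  ...FTT
  ..FTTT
Step 4: 6 trees catch fire, 6 burn out
  .F.FTT
  ....FT
  .....F
  ....FT
  ...FTT

.F.FTT
....FT
.....F
....FT
...FTT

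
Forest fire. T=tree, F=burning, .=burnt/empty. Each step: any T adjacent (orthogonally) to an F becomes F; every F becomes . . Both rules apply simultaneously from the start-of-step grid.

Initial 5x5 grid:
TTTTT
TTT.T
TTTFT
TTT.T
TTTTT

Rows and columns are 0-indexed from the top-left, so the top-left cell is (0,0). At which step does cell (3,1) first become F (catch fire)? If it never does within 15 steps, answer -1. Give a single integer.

Step 1: cell (3,1)='T' (+2 fires, +1 burnt)
Step 2: cell (3,1)='T' (+5 fires, +2 burnt)
Step 3: cell (3,1)='F' (+7 fires, +5 burnt)
  -> target ignites at step 3
Step 4: cell (3,1)='.' (+6 fires, +7 burnt)
Step 5: cell (3,1)='.' (+2 fires, +6 burnt)
Step 6: cell (3,1)='.' (+0 fires, +2 burnt)
  fire out at step 6

3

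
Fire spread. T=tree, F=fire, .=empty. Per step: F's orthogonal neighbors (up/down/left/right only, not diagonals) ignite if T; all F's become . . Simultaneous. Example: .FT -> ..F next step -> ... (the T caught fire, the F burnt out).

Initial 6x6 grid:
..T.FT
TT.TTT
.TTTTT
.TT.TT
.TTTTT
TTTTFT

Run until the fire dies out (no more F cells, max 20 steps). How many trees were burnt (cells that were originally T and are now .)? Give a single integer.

Answer: 25

Derivation:
Step 1: +5 fires, +2 burnt (F count now 5)
Step 2: +7 fires, +5 burnt (F count now 7)
Step 3: +5 fires, +7 burnt (F count now 5)
Step 4: +4 fires, +5 burnt (F count now 4)
Step 5: +2 fires, +4 burnt (F count now 2)
Step 6: +1 fires, +2 burnt (F count now 1)
Step 7: +1 fires, +1 burnt (F count now 1)
Step 8: +0 fires, +1 burnt (F count now 0)
Fire out after step 8
Initially T: 26, now '.': 35
Total burnt (originally-T cells now '.'): 25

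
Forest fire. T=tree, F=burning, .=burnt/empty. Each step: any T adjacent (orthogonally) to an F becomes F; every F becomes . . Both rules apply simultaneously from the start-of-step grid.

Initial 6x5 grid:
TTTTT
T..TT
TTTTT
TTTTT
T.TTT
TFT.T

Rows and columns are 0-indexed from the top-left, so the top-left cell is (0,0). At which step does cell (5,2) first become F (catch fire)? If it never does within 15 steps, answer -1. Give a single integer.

Step 1: cell (5,2)='F' (+2 fires, +1 burnt)
  -> target ignites at step 1
Step 2: cell (5,2)='.' (+2 fires, +2 burnt)
Step 3: cell (5,2)='.' (+3 fires, +2 burnt)
Step 4: cell (5,2)='.' (+5 fires, +3 burnt)
Step 5: cell (5,2)='.' (+5 fires, +5 burnt)
Step 6: cell (5,2)='.' (+3 fires, +5 burnt)
Step 7: cell (5,2)='.' (+3 fires, +3 burnt)
Step 8: cell (5,2)='.' (+2 fires, +3 burnt)
Step 9: cell (5,2)='.' (+0 fires, +2 burnt)
  fire out at step 9

1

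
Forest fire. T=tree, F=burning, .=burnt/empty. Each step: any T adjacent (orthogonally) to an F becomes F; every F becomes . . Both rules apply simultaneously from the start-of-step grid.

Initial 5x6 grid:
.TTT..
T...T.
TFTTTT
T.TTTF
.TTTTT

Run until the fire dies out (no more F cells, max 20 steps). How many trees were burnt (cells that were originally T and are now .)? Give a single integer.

Answer: 16

Derivation:
Step 1: +5 fires, +2 burnt (F count now 5)
Step 2: +7 fires, +5 burnt (F count now 7)
Step 3: +3 fires, +7 burnt (F count now 3)
Step 4: +1 fires, +3 burnt (F count now 1)
Step 5: +0 fires, +1 burnt (F count now 0)
Fire out after step 5
Initially T: 19, now '.': 27
Total burnt (originally-T cells now '.'): 16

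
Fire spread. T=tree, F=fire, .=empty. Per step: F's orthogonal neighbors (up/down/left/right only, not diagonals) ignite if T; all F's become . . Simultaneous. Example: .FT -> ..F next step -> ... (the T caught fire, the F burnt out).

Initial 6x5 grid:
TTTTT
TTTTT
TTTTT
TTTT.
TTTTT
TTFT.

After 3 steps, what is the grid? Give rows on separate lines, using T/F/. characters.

Step 1: 3 trees catch fire, 1 burn out
  TTTTT
  TTTTT
  TTTTT
  TTTT.
  TTFTT
  TF.F.
Step 2: 4 trees catch fire, 3 burn out
  TTTTT
  TTTTT
  TTTTT
  TTFT.
  TF.FT
  F....
Step 3: 5 trees catch fire, 4 burn out
  TTTTT
  TTTTT
  TTFTT
  TF.F.
  F...F
  .....

TTTTT
TTTTT
TTFTT
TF.F.
F...F
.....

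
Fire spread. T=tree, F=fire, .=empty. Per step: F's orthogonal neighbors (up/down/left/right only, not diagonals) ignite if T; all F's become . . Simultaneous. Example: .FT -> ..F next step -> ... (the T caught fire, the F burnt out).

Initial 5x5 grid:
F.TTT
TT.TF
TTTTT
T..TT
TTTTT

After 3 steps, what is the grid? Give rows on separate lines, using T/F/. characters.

Step 1: 4 trees catch fire, 2 burn out
  ..TTF
  FT.F.
  TTTTF
  T..TT
  TTTTT
Step 2: 5 trees catch fire, 4 burn out
  ..TF.
  .F...
  FTTF.
  T..TF
  TTTTT
Step 3: 6 trees catch fire, 5 burn out
  ..F..
  .....
  .FF..
  F..F.
  TTTTF

..F..
.....
.FF..
F..F.
TTTTF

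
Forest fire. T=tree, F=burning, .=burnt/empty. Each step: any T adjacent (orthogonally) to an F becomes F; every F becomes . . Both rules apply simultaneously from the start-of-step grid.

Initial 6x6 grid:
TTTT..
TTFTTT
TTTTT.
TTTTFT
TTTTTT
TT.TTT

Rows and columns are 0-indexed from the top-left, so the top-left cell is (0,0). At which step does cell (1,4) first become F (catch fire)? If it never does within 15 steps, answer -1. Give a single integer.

Step 1: cell (1,4)='T' (+8 fires, +2 burnt)
Step 2: cell (1,4)='F' (+10 fires, +8 burnt)
  -> target ignites at step 2
Step 3: cell (1,4)='.' (+7 fires, +10 burnt)
Step 4: cell (1,4)='.' (+2 fires, +7 burnt)
Step 5: cell (1,4)='.' (+2 fires, +2 burnt)
Step 6: cell (1,4)='.' (+1 fires, +2 burnt)
Step 7: cell (1,4)='.' (+0 fires, +1 burnt)
  fire out at step 7

2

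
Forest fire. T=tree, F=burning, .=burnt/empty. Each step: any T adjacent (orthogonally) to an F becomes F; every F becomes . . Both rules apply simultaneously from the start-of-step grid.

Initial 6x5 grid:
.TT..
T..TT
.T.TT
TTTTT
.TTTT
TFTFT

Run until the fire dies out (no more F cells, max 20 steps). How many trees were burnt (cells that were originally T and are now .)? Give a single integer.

Step 1: +5 fires, +2 burnt (F count now 5)
Step 2: +4 fires, +5 burnt (F count now 4)
Step 3: +5 fires, +4 burnt (F count now 5)
Step 4: +2 fires, +5 burnt (F count now 2)
Step 5: +1 fires, +2 burnt (F count now 1)
Step 6: +0 fires, +1 burnt (F count now 0)
Fire out after step 6
Initially T: 20, now '.': 27
Total burnt (originally-T cells now '.'): 17

Answer: 17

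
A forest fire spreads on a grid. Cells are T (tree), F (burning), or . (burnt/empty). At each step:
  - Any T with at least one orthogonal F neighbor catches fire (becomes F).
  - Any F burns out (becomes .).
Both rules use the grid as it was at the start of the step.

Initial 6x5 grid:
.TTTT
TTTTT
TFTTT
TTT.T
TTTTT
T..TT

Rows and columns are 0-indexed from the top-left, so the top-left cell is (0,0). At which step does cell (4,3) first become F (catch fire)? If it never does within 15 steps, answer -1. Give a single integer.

Step 1: cell (4,3)='T' (+4 fires, +1 burnt)
Step 2: cell (4,3)='T' (+7 fires, +4 burnt)
Step 3: cell (4,3)='T' (+5 fires, +7 burnt)
Step 4: cell (4,3)='F' (+5 fires, +5 burnt)
  -> target ignites at step 4
Step 5: cell (4,3)='.' (+3 fires, +5 burnt)
Step 6: cell (4,3)='.' (+1 fires, +3 burnt)
Step 7: cell (4,3)='.' (+0 fires, +1 burnt)
  fire out at step 7

4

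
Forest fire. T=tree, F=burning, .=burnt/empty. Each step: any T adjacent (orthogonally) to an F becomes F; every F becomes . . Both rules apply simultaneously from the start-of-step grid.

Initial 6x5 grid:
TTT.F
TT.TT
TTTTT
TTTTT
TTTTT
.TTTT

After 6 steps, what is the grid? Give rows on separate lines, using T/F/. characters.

Step 1: 1 trees catch fire, 1 burn out
  TTT..
  TT.TF
  TTTTT
  TTTTT
  TTTTT
  .TTTT
Step 2: 2 trees catch fire, 1 burn out
  TTT..
  TT.F.
  TTTTF
  TTTTT
  TTTTT
  .TTTT
Step 3: 2 trees catch fire, 2 burn out
  TTT..
  TT...
  TTTF.
  TTTTF
  TTTTT
  .TTTT
Step 4: 3 trees catch fire, 2 burn out
  TTT..
  TT...
  TTF..
  TTTF.
  TTTTF
  .TTTT
Step 5: 4 trees catch fire, 3 burn out
  TTT..
  TT...
  TF...
  TTF..
  TTTF.
  .TTTF
Step 6: 5 trees catch fire, 4 burn out
  TTT..
  TF...
  F....
  TF...
  TTF..
  .TTF.

TTT..
TF...
F....
TF...
TTF..
.TTF.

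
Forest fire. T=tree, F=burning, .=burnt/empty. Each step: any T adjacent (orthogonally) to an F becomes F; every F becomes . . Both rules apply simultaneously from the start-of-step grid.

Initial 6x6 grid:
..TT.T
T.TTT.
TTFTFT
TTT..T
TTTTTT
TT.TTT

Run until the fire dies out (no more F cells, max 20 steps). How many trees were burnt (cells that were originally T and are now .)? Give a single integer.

Answer: 25

Derivation:
Step 1: +6 fires, +2 burnt (F count now 6)
Step 2: +6 fires, +6 burnt (F count now 6)
Step 3: +6 fires, +6 burnt (F count now 6)
Step 4: +5 fires, +6 burnt (F count now 5)
Step 5: +2 fires, +5 burnt (F count now 2)
Step 6: +0 fires, +2 burnt (F count now 0)
Fire out after step 6
Initially T: 26, now '.': 35
Total burnt (originally-T cells now '.'): 25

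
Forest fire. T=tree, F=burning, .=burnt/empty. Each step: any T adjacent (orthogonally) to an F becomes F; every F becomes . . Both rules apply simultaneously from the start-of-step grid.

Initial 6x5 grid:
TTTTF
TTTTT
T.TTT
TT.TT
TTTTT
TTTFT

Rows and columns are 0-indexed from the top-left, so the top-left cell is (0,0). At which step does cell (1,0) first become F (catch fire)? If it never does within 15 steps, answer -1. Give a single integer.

Step 1: cell (1,0)='T' (+5 fires, +2 burnt)
Step 2: cell (1,0)='T' (+7 fires, +5 burnt)
Step 3: cell (1,0)='T' (+6 fires, +7 burnt)
Step 4: cell (1,0)='T' (+5 fires, +6 burnt)
Step 5: cell (1,0)='F' (+2 fires, +5 burnt)
  -> target ignites at step 5
Step 6: cell (1,0)='.' (+1 fires, +2 burnt)
Step 7: cell (1,0)='.' (+0 fires, +1 burnt)
  fire out at step 7

5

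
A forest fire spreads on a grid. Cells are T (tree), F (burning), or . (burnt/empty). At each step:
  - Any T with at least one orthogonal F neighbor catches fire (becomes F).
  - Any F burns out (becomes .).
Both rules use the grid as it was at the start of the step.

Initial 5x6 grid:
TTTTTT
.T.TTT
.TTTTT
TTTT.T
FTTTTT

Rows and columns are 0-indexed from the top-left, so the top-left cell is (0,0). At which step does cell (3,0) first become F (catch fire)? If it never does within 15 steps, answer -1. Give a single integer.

Step 1: cell (3,0)='F' (+2 fires, +1 burnt)
  -> target ignites at step 1
Step 2: cell (3,0)='.' (+2 fires, +2 burnt)
Step 3: cell (3,0)='.' (+3 fires, +2 burnt)
Step 4: cell (3,0)='.' (+4 fires, +3 burnt)
Step 5: cell (3,0)='.' (+3 fires, +4 burnt)
Step 6: cell (3,0)='.' (+5 fires, +3 burnt)
Step 7: cell (3,0)='.' (+3 fires, +5 burnt)
Step 8: cell (3,0)='.' (+2 fires, +3 burnt)
Step 9: cell (3,0)='.' (+1 fires, +2 burnt)
Step 10: cell (3,0)='.' (+0 fires, +1 burnt)
  fire out at step 10

1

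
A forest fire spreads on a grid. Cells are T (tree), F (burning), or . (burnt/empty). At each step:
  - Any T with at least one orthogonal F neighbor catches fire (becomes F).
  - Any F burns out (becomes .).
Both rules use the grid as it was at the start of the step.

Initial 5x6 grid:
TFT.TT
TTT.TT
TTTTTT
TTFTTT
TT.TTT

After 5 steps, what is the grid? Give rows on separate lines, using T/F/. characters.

Step 1: 6 trees catch fire, 2 burn out
  F.F.TT
  TFT.TT
  TTFTTT
  TF.FTT
  TT.TTT
Step 2: 8 trees catch fire, 6 burn out
  ....TT
  F.F.TT
  TF.FTT
  F...FT
  TF.FTT
Step 3: 5 trees catch fire, 8 burn out
  ....TT
  ....TT
  F...FT
  .....F
  F...FT
Step 4: 3 trees catch fire, 5 burn out
  ....TT
  ....FT
  .....F
  ......
  .....F
Step 5: 2 trees catch fire, 3 burn out
  ....FT
  .....F
  ......
  ......
  ......

....FT
.....F
......
......
......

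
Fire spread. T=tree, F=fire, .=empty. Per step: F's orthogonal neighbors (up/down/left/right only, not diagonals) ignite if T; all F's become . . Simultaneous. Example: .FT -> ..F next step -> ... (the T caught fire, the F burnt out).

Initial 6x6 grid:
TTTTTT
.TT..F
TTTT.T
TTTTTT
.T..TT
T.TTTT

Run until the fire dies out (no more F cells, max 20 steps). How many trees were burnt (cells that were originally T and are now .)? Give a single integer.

Answer: 26

Derivation:
Step 1: +2 fires, +1 burnt (F count now 2)
Step 2: +2 fires, +2 burnt (F count now 2)
Step 3: +3 fires, +2 burnt (F count now 3)
Step 4: +4 fires, +3 burnt (F count now 4)
Step 5: +5 fires, +4 burnt (F count now 5)
Step 6: +5 fires, +5 burnt (F count now 5)
Step 7: +4 fires, +5 burnt (F count now 4)
Step 8: +1 fires, +4 burnt (F count now 1)
Step 9: +0 fires, +1 burnt (F count now 0)
Fire out after step 9
Initially T: 27, now '.': 35
Total burnt (originally-T cells now '.'): 26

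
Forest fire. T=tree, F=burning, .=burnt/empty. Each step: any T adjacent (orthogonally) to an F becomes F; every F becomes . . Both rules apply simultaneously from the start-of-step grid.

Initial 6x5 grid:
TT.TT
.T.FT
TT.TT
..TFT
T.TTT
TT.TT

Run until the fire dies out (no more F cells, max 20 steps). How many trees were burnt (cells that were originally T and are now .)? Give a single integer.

Answer: 12

Derivation:
Step 1: +6 fires, +2 burnt (F count now 6)
Step 2: +5 fires, +6 burnt (F count now 5)
Step 3: +1 fires, +5 burnt (F count now 1)
Step 4: +0 fires, +1 burnt (F count now 0)
Fire out after step 4
Initially T: 20, now '.': 22
Total burnt (originally-T cells now '.'): 12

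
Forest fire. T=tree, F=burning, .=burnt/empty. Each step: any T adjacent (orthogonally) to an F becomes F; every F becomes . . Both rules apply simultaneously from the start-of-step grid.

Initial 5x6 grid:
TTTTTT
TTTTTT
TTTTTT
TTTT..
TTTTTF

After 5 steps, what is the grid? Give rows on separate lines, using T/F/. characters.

Step 1: 1 trees catch fire, 1 burn out
  TTTTTT
  TTTTTT
  TTTTTT
  TTTT..
  TTTTF.
Step 2: 1 trees catch fire, 1 burn out
  TTTTTT
  TTTTTT
  TTTTTT
  TTTT..
  TTTF..
Step 3: 2 trees catch fire, 1 burn out
  TTTTTT
  TTTTTT
  TTTTTT
  TTTF..
  TTF...
Step 4: 3 trees catch fire, 2 burn out
  TTTTTT
  TTTTTT
  TTTFTT
  TTF...
  TF....
Step 5: 5 trees catch fire, 3 burn out
  TTTTTT
  TTTFTT
  TTF.FT
  TF....
  F.....

TTTTTT
TTTFTT
TTF.FT
TF....
F.....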